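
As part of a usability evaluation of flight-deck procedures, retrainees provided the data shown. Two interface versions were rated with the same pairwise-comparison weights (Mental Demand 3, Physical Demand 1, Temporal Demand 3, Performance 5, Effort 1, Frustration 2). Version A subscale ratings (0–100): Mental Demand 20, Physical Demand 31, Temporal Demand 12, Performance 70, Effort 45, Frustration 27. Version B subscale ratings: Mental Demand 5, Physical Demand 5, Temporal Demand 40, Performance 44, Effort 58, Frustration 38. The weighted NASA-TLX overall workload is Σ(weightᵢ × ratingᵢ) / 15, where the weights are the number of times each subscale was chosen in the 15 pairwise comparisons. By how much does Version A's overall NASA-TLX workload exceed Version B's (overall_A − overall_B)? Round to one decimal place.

Version A weighted sum = 3·20 + 1·31 + 3·12 + 5·70 + 1·45 + 2·27 = 60 + 31 + 36 + 350 + 45 + 54 = 576; overall_A = 576/15 = 38.4000.
Version B weighted sum = 3·5 + 1·5 + 3·40 + 5·44 + 1·58 + 2·38 = 15 + 5 + 120 + 220 + 58 + 76 = 494; overall_B = 494/15 = 32.9333.
Difference = 38.4000 − 32.9333 = 5.4667 ≈ 5.5.

5.5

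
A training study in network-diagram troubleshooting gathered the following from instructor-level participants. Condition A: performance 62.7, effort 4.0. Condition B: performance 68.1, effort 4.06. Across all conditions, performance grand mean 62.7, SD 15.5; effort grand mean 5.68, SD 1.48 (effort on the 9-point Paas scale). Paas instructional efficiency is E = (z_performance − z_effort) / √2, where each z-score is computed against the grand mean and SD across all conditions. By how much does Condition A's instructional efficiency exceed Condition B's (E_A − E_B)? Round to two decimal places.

Condition A: z_P = (62.7 − 62.7)/15.5 = 0.0000; z_E = (4.0 − 5.68)/1.48 = -1.1351; E_A = (0.0000 − (-1.1351))/√2 = 0.8026.
Condition B: z_P = (68.1 − 62.7)/15.5 = 0.3484; z_E = (4.06 − 5.68)/1.48 = -1.0946; E_B = (0.3484 − (-1.0946))/√2 = 1.0204.
E_A − E_B = 0.8026 − 1.0204 = -0.2178 ≈ -0.22.

-0.22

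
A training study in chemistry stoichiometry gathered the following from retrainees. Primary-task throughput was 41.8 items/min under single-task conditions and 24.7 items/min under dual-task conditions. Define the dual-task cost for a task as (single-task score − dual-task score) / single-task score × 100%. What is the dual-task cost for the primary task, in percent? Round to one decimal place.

40.9

Cost = (41.8 − 24.7) / 41.8 × 100%
     = 17.1000 / 41.8 × 100% = 40.9091%.
≈ 40.9%.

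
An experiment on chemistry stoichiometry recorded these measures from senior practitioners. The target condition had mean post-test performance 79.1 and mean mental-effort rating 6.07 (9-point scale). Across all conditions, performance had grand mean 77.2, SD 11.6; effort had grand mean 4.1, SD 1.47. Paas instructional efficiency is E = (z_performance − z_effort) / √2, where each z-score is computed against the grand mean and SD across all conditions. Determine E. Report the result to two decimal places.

-0.83

z_performance = (79.1 − 77.2) / 11.6 = 1.9000 / 11.6 = 0.1638.
z_effort = (6.07 − 4.1) / 1.47 = 1.9700 / 1.47 = 1.3401.
z_P − z_E = 0.1638 − 1.3401 = -1.1763.
E = -1.1763 / √2 = -1.1763 / 1.41421 = -0.8318 ≈ -0.83.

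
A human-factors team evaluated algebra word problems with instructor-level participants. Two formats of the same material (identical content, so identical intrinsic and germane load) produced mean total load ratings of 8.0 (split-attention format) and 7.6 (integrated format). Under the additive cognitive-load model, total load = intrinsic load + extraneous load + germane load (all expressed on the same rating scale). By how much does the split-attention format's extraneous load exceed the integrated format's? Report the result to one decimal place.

0.4

Intrinsic and germane load are equal across formats, so the difference in total load equals the difference in extraneous load.
Extraneous-load difference = 8.0 − 7.6 = 0.4.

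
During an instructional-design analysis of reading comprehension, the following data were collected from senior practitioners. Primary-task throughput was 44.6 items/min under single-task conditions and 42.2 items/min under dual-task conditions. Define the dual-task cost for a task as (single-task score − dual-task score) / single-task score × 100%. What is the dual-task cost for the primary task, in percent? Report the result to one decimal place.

5.4

Cost = (44.6 − 42.2) / 44.6 × 100%
     = 2.4000 / 44.6 × 100% = 5.3812%.
≈ 5.4%.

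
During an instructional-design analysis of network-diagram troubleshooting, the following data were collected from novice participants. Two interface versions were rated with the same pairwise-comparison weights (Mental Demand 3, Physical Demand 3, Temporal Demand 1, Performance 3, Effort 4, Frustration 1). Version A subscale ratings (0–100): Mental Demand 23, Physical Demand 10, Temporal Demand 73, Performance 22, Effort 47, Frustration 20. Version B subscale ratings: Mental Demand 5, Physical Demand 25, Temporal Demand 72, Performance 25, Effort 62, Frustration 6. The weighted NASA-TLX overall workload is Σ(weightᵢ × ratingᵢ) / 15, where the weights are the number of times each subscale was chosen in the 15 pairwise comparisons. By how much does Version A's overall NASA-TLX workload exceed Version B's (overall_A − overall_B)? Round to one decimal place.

Version A weighted sum = 3·23 + 3·10 + 1·73 + 3·22 + 4·47 + 1·20 = 69 + 30 + 73 + 66 + 188 + 20 = 446; overall_A = 446/15 = 29.7333.
Version B weighted sum = 3·5 + 3·25 + 1·72 + 3·25 + 4·62 + 1·6 = 15 + 75 + 72 + 75 + 248 + 6 = 491; overall_B = 491/15 = 32.7333.
Difference = 29.7333 − 32.7333 = -3.0000 ≈ -3.0.

-3.0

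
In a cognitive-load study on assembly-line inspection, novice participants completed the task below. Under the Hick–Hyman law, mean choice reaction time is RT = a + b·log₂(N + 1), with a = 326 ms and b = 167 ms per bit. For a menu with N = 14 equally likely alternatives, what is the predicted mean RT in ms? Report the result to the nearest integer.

978

log₂(14 + 1) = log₂(15) = 3.9069.
RT = 326 + 167 × 3.9069 = 326 + 652.4523 = 978.4523 ms.
≈ 978 ms.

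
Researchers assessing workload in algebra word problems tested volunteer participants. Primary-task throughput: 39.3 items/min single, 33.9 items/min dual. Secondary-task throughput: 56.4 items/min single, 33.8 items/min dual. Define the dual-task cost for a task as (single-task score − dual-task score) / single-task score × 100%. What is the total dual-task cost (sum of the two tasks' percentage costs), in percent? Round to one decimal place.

Primary cost = (39.3 − 33.9) / 39.3 × 100% = 13.7405%.
Secondary cost = (56.4 − 33.8) / 56.4 × 100% = 40.0709%.
Total = 13.7405% + 40.0709% = 53.8114% ≈ 53.8%.

53.8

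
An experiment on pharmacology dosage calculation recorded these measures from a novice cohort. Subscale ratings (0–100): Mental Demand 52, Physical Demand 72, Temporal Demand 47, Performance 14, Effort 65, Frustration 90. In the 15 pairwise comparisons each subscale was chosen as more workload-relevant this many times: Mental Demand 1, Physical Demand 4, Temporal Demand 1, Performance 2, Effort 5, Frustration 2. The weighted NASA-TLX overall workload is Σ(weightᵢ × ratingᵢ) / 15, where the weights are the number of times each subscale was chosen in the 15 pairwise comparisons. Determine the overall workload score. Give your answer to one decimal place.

61.3

The tallies are the weights (they sum to 15).
Weighted sum = 1·52 + 4·72 + 1·47 + 2·14 + 5·65 + 2·90
            = 52 + 288 + 47 + 28 + 325 + 180 = 920.
Overall workload = 920 / 15 = 61.3333 ≈ 61.3.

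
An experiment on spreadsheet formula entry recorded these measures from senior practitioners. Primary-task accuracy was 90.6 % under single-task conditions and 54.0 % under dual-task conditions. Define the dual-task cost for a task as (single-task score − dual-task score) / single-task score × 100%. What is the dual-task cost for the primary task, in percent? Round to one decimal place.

40.4

Cost = (90.6 − 54.0) / 90.6 × 100%
     = 36.6000 / 90.6 × 100% = 40.3974%.
≈ 40.4%.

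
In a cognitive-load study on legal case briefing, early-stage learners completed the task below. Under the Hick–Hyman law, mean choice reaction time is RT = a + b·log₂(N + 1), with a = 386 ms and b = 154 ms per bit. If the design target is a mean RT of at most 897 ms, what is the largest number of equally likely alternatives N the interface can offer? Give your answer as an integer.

8

Set 386 + 154·log₂(N + 1) ≤ 897.
log₂(N + 1) ≤ (897 − 386) / 154 = 3.3182.
N + 1 ≤ 2^3.3182 = 9.9742.
N ≤ 8.9742, so the largest integer N is 8.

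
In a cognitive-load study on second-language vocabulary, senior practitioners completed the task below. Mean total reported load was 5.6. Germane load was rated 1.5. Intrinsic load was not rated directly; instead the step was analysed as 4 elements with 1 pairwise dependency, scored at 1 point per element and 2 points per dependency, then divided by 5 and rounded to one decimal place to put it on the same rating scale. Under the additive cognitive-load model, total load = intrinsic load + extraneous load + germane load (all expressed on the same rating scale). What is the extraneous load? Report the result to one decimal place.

Intrinsic (element-interactivity): (4 × 1 + 1 × 2) / 5 = 6 / 5 = 1.2000 → 1.2.
extraneous load = total − intrinsic − germane
             = 5.6 − 1.2 − 1.5 = 2.9.

2.9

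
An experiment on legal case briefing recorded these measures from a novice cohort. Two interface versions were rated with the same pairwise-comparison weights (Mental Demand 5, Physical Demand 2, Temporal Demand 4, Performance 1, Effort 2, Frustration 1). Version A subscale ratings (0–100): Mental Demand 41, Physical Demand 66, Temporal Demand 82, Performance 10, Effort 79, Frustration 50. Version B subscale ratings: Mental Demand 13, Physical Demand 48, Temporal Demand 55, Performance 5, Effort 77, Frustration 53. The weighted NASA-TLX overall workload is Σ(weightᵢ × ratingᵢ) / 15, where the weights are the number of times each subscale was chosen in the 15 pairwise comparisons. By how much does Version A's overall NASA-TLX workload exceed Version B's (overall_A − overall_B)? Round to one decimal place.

19.3

Version A weighted sum = 5·41 + 2·66 + 4·82 + 1·10 + 2·79 + 1·50 = 205 + 132 + 328 + 10 + 158 + 50 = 883; overall_A = 883/15 = 58.8667.
Version B weighted sum = 5·13 + 2·48 + 4·55 + 1·5 + 2·77 + 1·53 = 65 + 96 + 220 + 5 + 154 + 53 = 593; overall_B = 593/15 = 39.5333.
Difference = 58.8667 − 39.5333 = 19.3334 ≈ 19.3.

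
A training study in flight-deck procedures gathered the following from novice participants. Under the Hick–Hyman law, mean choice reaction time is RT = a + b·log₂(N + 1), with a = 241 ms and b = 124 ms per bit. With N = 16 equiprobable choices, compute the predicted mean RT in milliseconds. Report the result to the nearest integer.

log₂(16 + 1) = log₂(17) = 4.0875.
RT = 241 + 124 × 4.0875 = 241 + 506.8500 = 747.8500 ms.
≈ 748 ms.

748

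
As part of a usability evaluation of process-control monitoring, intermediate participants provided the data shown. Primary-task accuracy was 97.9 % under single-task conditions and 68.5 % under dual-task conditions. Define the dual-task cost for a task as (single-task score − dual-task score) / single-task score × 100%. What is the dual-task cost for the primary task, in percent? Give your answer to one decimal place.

Cost = (97.9 − 68.5) / 97.9 × 100%
     = 29.4000 / 97.9 × 100% = 30.0306%.
≈ 30.0%.

30.0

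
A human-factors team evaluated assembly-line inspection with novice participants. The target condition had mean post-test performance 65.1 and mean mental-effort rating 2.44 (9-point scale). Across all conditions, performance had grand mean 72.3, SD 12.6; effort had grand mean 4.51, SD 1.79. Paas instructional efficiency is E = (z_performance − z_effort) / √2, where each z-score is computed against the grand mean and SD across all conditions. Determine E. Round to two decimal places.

z_performance = (65.1 − 72.3) / 12.6 = -7.2000 / 12.6 = -0.5714.
z_effort = (2.44 − 4.51) / 1.79 = -2.0700 / 1.79 = -1.1564.
z_P − z_E = -0.5714 − (-1.1564) = 0.5850.
E = 0.5850 / √2 = 0.5850 / 1.41421 = 0.4137 ≈ 0.41.

0.41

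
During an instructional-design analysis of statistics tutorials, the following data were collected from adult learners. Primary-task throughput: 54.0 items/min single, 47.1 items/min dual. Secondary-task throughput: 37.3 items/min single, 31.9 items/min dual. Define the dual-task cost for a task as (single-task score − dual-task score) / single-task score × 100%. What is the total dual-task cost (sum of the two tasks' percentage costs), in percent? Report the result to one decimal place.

27.3

Primary cost = (54.0 − 47.1) / 54.0 × 100% = 12.7778%.
Secondary cost = (37.3 − 31.9) / 37.3 × 100% = 14.4772%.
Total = 12.7778% + 14.4772% = 27.2550% ≈ 27.3%.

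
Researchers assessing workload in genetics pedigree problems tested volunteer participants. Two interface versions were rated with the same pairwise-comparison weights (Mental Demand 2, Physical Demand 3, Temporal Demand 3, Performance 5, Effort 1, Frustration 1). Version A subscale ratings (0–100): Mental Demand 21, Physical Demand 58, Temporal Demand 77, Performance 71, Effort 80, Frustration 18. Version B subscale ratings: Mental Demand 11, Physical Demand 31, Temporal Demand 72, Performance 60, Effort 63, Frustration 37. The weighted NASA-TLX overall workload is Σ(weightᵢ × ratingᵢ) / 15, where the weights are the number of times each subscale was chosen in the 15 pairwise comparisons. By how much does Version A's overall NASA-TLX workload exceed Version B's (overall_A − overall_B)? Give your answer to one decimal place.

Version A weighted sum = 2·21 + 3·58 + 3·77 + 5·71 + 1·80 + 1·18 = 42 + 174 + 231 + 355 + 80 + 18 = 900; overall_A = 900/15 = 60.0000.
Version B weighted sum = 2·11 + 3·31 + 3·72 + 5·60 + 1·63 + 1·37 = 22 + 93 + 216 + 300 + 63 + 37 = 731; overall_B = 731/15 = 48.7333.
Difference = 60.0000 − 48.7333 = 11.2667 ≈ 11.3.

11.3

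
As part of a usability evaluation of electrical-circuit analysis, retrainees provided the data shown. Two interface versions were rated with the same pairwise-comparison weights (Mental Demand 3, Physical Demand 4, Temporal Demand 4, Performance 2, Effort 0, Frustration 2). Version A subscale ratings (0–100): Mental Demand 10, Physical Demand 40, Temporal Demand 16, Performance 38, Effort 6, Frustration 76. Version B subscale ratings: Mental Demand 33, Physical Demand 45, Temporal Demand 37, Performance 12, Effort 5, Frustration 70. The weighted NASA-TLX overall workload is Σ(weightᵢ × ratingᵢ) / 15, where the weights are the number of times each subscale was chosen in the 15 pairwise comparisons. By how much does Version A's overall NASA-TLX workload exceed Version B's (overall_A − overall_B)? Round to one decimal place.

-7.3

Version A weighted sum = 3·10 + 4·40 + 4·16 + 2·38 + 0·6 + 2·76 = 30 + 160 + 64 + 76 + 0 + 152 = 482; overall_A = 482/15 = 32.1333.
Version B weighted sum = 3·33 + 4·45 + 4·37 + 2·12 + 0·5 + 2·70 = 99 + 180 + 148 + 24 + 0 + 140 = 591; overall_B = 591/15 = 39.4000.
Difference = 32.1333 − 39.4000 = -7.2667 ≈ -7.3.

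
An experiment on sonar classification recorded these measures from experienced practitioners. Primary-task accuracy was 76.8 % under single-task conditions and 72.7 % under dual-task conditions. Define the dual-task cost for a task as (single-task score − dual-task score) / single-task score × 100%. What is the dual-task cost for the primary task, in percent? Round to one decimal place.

Cost = (76.8 − 72.7) / 76.8 × 100%
     = 4.1000 / 76.8 × 100% = 5.3385%.
≈ 5.3%.

5.3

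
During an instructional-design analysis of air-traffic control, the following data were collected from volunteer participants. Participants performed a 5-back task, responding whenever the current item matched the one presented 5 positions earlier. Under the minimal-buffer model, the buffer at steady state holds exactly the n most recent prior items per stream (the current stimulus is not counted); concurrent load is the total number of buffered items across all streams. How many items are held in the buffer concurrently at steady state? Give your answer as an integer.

The buffer holds the 5 most recent prior items.
Steady-state concurrent load = 5 items.

5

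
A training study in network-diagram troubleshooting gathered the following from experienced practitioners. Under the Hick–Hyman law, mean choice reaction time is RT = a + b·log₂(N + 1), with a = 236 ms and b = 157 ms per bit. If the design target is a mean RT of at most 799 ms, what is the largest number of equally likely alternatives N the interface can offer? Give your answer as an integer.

11

Set 236 + 157·log₂(N + 1) ≤ 799.
log₂(N + 1) ≤ (799 − 236) / 157 = 3.5860.
N + 1 ≤ 2^3.5860 = 12.0086.
N ≤ 11.0086, so the largest integer N is 11.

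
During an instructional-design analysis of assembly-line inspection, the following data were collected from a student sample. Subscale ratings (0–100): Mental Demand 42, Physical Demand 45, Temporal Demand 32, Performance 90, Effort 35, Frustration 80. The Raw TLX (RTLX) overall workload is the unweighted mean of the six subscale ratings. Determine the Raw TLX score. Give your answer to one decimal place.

Sum of ratings = 42 + 45 + 32 + 90 + 35 + 80 = 324.
RTLX = 324 / 6 = 54.0000 ≈ 54.0.

54.0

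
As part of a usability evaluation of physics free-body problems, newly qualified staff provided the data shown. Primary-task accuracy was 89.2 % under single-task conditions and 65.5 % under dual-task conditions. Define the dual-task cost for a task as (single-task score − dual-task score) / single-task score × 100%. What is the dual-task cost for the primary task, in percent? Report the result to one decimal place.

Cost = (89.2 − 65.5) / 89.2 × 100%
     = 23.7000 / 89.2 × 100% = 26.5695%.
≈ 26.6%.

26.6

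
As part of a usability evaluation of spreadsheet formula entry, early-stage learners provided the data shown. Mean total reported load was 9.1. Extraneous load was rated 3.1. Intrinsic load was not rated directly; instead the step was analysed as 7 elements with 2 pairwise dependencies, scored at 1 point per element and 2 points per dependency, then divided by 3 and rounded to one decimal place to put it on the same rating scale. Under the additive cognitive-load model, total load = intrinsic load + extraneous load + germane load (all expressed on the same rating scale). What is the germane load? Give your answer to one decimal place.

Intrinsic (element-interactivity): (7 × 1 + 2 × 2) / 3 = 11 / 3 = 3.6667 → 3.7.
germane load = total − intrinsic − extraneous
             = 9.1 − 3.7 − 3.1 = 2.3.

2.3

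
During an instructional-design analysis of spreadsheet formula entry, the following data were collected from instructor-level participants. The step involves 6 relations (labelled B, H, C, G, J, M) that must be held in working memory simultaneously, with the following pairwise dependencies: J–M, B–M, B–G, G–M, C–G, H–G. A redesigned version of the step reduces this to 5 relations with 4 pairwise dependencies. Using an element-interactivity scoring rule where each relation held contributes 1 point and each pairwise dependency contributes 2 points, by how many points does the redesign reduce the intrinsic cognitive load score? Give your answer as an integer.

Original: 6 × 1 + 6 × 2 = 6 + 12 = 18.
Redesigned: 5 × 1 + 4 × 2 = 5 + 8 = 13.
Reduction = 18 − 13 = 5.

5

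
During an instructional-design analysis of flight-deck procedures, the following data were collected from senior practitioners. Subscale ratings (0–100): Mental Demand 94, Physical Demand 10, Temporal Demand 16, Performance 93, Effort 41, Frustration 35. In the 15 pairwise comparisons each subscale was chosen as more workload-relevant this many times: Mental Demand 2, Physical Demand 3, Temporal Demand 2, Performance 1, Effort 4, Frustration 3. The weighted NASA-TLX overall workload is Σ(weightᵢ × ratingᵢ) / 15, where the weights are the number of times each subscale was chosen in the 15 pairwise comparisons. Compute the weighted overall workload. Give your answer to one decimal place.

40.8

The tallies are the weights (they sum to 15).
Weighted sum = 2·94 + 3·10 + 2·16 + 1·93 + 4·41 + 3·35
            = 188 + 30 + 32 + 93 + 164 + 105 = 612.
Overall workload = 612 / 15 = 40.8000 ≈ 40.8.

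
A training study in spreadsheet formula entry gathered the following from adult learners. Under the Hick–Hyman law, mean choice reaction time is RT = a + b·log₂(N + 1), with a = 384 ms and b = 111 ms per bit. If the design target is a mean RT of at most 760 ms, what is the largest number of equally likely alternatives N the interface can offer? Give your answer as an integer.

9

Set 384 + 111·log₂(N + 1) ≤ 760.
log₂(N + 1) ≤ (760 − 384) / 111 = 3.3874.
N + 1 ≤ 2^3.3874 = 10.4643.
N ≤ 9.4643, so the largest integer N is 9.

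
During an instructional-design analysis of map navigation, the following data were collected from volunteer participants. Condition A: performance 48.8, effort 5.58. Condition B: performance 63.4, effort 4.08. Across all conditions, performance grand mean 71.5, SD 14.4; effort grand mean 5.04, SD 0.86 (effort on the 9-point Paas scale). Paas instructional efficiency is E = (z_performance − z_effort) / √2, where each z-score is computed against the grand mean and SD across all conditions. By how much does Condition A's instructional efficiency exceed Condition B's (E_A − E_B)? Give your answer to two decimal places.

-1.95

Condition A: z_P = (48.8 − 71.5)/14.4 = -1.5764; z_E = (5.58 − 5.04)/0.86 = 0.6279; E_A = (-1.5764 − 0.6279)/√2 = -1.5587.
Condition B: z_P = (63.4 − 71.5)/14.4 = -0.5625; z_E = (4.08 − 5.04)/0.86 = -1.1163; E_B = (-0.5625 − (-1.1163))/√2 = 0.3916.
E_A − E_B = -1.5587 − 0.3916 = -1.9503 ≈ -1.95.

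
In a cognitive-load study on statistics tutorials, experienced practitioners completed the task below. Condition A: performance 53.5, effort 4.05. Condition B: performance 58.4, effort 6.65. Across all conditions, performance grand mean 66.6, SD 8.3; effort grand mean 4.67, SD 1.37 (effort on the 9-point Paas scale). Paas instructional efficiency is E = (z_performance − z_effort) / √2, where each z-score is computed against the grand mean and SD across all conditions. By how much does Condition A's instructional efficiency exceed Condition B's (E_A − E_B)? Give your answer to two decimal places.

Condition A: z_P = (53.5 − 66.6)/8.3 = -1.5783; z_E = (4.05 − 4.67)/1.37 = -0.4526; E_A = (-1.5783 − (-0.4526))/√2 = -0.7960.
Condition B: z_P = (58.4 − 66.6)/8.3 = -0.9880; z_E = (6.65 − 4.67)/1.37 = 1.4453; E_B = (-0.9880 − 1.4453)/√2 = -1.7206.
E_A − E_B = -0.7960 − (-1.7206) = 0.9246 ≈ 0.92.

0.92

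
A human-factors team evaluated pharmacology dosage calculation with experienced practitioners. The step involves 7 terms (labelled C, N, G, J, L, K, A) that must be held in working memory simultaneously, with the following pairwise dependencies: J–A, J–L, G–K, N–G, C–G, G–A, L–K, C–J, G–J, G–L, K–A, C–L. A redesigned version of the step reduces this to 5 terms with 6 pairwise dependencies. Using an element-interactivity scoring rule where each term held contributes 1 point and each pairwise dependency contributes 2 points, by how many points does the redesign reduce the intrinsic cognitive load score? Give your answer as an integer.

14

Original: 7 × 1 + 12 × 2 = 7 + 24 = 31.
Redesigned: 5 × 1 + 6 × 2 = 5 + 12 = 17.
Reduction = 31 − 17 = 14.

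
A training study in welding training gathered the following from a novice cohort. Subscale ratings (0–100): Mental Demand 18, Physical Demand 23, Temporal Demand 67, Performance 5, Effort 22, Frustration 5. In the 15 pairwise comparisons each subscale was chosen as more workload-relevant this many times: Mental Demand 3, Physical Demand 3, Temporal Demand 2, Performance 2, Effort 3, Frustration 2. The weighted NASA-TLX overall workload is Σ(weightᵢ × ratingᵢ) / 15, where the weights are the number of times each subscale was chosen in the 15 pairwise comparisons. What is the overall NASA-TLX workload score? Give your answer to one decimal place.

The tallies are the weights (they sum to 15).
Weighted sum = 3·18 + 3·23 + 2·67 + 2·5 + 3·22 + 2·5
            = 54 + 69 + 134 + 10 + 66 + 10 = 343.
Overall workload = 343 / 15 = 22.8667 ≈ 22.9.

22.9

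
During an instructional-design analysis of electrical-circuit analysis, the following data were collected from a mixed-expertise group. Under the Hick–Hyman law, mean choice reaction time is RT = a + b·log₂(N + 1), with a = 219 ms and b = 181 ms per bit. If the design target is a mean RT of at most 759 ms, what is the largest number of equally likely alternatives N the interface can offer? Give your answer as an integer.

Set 219 + 181·log₂(N + 1) ≤ 759.
log₂(N + 1) ≤ (759 − 219) / 181 = 2.9834.
N + 1 ≤ 2^2.9834 = 7.9085.
N ≤ 6.9085, so the largest integer N is 6.

6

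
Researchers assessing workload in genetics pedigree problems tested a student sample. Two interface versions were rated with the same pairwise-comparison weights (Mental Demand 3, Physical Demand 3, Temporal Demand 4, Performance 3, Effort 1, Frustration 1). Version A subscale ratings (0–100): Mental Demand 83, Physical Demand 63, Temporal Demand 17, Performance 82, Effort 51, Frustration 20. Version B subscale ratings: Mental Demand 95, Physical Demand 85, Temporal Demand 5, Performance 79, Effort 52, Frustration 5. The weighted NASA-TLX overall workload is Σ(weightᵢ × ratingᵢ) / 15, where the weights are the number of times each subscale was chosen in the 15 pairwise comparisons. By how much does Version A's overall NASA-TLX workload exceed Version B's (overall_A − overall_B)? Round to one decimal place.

-2.1

Version A weighted sum = 3·83 + 3·63 + 4·17 + 3·82 + 1·51 + 1·20 = 249 + 189 + 68 + 246 + 51 + 20 = 823; overall_A = 823/15 = 54.8667.
Version B weighted sum = 3·95 + 3·85 + 4·5 + 3·79 + 1·52 + 1·5 = 285 + 255 + 20 + 237 + 52 + 5 = 854; overall_B = 854/15 = 56.9333.
Difference = 54.8667 − 56.9333 = -2.0666 ≈ -2.1.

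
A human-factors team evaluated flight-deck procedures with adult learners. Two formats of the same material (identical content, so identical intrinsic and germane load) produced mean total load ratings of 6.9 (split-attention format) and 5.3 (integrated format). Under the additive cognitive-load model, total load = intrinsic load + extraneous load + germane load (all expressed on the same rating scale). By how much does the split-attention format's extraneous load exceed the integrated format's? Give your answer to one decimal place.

1.6

Intrinsic and germane load are equal across formats, so the difference in total load equals the difference in extraneous load.
Extraneous-load difference = 6.9 − 5.3 = 1.6.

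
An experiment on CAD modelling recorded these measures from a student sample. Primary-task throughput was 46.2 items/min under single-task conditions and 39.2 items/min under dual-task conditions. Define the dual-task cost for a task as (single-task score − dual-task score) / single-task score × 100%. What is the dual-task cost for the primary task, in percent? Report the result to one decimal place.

15.2

Cost = (46.2 − 39.2) / 46.2 × 100%
     = 7.0000 / 46.2 × 100% = 15.1515%.
≈ 15.2%.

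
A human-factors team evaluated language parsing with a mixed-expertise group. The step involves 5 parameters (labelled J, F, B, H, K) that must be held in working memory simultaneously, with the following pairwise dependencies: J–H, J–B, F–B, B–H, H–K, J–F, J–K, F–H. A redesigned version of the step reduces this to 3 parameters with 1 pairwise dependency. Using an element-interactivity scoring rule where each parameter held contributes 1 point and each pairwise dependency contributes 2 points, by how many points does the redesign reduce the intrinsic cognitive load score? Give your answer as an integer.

Original: 5 × 1 + 8 × 2 = 5 + 16 = 21.
Redesigned: 3 × 1 + 1 × 2 = 3 + 2 = 5.
Reduction = 21 − 5 = 16.

16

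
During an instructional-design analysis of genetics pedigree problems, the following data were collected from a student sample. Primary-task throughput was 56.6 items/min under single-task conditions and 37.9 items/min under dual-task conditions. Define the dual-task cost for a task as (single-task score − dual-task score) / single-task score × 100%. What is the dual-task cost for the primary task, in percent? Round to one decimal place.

33.0

Cost = (56.6 − 37.9) / 56.6 × 100%
     = 18.7000 / 56.6 × 100% = 33.0389%.
≈ 33.0%.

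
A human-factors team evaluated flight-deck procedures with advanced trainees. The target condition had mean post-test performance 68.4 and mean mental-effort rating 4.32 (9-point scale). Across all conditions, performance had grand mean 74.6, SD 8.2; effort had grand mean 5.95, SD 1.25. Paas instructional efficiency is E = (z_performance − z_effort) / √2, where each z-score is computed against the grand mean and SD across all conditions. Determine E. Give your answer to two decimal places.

0.39

z_performance = (68.4 − 74.6) / 8.2 = -6.2000 / 8.2 = -0.7561.
z_effort = (4.32 − 5.95) / 1.25 = -1.6300 / 1.25 = -1.3040.
z_P − z_E = -0.7561 − (-1.3040) = 0.5479.
E = 0.5479 / √2 = 0.5479 / 1.41421 = 0.3874 ≈ 0.39.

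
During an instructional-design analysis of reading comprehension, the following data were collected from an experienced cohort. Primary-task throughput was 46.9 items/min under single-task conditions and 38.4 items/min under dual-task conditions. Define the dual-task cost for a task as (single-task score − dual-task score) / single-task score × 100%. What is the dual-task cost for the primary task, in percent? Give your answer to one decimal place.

18.1

Cost = (46.9 − 38.4) / 46.9 × 100%
     = 8.5000 / 46.9 × 100% = 18.1237%.
≈ 18.1%.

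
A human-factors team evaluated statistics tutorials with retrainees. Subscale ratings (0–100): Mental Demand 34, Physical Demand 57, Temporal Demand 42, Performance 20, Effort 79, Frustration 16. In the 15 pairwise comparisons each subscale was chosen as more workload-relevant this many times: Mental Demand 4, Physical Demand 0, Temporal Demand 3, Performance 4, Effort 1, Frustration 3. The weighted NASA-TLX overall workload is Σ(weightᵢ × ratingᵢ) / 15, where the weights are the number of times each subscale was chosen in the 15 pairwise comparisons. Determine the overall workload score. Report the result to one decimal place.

31.3

The tallies are the weights (they sum to 15).
Weighted sum = 4·34 + 0·57 + 3·42 + 4·20 + 1·79 + 3·16
            = 136 + 0 + 126 + 80 + 79 + 48 = 469.
Overall workload = 469 / 15 = 31.2667 ≈ 31.3.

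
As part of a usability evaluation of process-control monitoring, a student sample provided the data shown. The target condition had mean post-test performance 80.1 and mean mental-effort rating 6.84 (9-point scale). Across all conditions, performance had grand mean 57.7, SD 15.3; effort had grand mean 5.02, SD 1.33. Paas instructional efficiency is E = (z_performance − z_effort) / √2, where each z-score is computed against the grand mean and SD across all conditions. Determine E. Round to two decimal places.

0.07

z_performance = (80.1 − 57.7) / 15.3 = 22.4000 / 15.3 = 1.4641.
z_effort = (6.84 − 5.02) / 1.33 = 1.8200 / 1.33 = 1.3684.
z_P − z_E = 1.4641 − 1.3684 = 0.0957.
E = 0.0957 / √2 = 0.0957 / 1.41421 = 0.0677 ≈ 0.07.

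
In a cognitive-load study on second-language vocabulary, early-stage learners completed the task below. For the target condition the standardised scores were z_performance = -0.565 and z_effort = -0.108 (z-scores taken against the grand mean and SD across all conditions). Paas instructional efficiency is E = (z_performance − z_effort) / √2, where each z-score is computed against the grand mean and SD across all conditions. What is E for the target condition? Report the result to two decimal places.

z_P − z_E = -0.565 − (-0.108) = -0.4570.
E = -0.4570 / √2 = -0.4570 / 1.41421 = -0.3231 ≈ -0.32.

-0.32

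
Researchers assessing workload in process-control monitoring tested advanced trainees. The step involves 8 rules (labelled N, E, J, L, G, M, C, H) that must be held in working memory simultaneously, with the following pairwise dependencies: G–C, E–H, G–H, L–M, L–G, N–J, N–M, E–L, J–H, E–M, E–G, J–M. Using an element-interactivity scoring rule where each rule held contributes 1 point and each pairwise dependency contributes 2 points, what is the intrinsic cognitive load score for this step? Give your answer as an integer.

32

Count of rules held simultaneously: 8.
Count of pairwise dependencies listed: 12.
Element contribution: 8 × 1 = 8.
Interaction contribution: 12 × 2 = 24.
Intrinsic load = 8 + 24 = 32.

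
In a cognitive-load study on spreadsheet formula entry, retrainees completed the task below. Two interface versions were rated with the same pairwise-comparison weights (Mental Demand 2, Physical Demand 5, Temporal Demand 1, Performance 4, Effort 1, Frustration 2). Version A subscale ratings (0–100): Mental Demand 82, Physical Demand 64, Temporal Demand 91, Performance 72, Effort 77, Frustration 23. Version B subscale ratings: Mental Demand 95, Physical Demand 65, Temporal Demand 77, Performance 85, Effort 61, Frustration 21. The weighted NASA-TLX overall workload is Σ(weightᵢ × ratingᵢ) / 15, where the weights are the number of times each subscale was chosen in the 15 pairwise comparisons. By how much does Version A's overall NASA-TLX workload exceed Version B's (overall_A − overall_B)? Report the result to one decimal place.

Version A weighted sum = 2·82 + 5·64 + 1·91 + 4·72 + 1·77 + 2·23 = 164 + 320 + 91 + 288 + 77 + 46 = 986; overall_A = 986/15 = 65.7333.
Version B weighted sum = 2·95 + 5·65 + 1·77 + 4·85 + 1·61 + 2·21 = 190 + 325 + 77 + 340 + 61 + 42 = 1035; overall_B = 1035/15 = 69.0000.
Difference = 65.7333 − 69.0000 = -3.2667 ≈ -3.3.

-3.3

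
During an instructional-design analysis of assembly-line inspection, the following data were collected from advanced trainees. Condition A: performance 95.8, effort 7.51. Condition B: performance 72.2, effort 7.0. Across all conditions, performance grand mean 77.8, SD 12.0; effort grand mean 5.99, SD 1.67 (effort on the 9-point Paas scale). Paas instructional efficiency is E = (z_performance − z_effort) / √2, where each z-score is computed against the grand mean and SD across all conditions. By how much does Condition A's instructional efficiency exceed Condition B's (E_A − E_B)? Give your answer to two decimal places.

Condition A: z_P = (95.8 − 77.8)/12.0 = 1.5000; z_E = (7.51 − 5.99)/1.67 = 0.9102; E_A = (1.5000 − 0.9102)/√2 = 0.4171.
Condition B: z_P = (72.2 − 77.8)/12.0 = -0.4667; z_E = (7.0 − 5.99)/1.67 = 0.6048; E_B = (-0.4667 − 0.6048)/√2 = -0.7577.
E_A − E_B = 0.4171 − (-0.7577) = 1.1748 ≈ 1.17.

1.17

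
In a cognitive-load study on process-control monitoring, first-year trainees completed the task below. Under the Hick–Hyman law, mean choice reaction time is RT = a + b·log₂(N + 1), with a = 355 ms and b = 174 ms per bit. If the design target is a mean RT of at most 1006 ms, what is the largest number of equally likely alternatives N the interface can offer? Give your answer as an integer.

12

Set 355 + 174·log₂(N + 1) ≤ 1006.
log₂(N + 1) ≤ (1006 − 355) / 174 = 3.7414.
N + 1 ≤ 2^3.7414 = 13.3744.
N ≤ 12.3744, so the largest integer N is 12.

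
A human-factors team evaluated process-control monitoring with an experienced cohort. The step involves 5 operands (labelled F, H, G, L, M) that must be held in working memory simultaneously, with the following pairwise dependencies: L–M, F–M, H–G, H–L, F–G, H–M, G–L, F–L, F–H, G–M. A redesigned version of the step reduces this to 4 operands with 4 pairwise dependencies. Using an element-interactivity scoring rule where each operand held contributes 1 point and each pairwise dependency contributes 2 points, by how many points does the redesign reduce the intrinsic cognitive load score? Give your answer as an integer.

13

Original: 5 × 1 + 10 × 2 = 5 + 20 = 25.
Redesigned: 4 × 1 + 4 × 2 = 4 + 8 = 12.
Reduction = 25 − 12 = 13.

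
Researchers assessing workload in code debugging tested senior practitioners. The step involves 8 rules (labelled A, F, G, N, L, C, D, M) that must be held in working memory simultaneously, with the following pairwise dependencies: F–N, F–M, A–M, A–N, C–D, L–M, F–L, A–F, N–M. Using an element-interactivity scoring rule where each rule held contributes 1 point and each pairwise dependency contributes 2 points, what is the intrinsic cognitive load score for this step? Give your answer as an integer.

Count of rules held simultaneously: 8.
Count of pairwise dependencies listed: 9.
Element contribution: 8 × 1 = 8.
Interaction contribution: 9 × 2 = 18.
Intrinsic load = 8 + 18 = 26.

26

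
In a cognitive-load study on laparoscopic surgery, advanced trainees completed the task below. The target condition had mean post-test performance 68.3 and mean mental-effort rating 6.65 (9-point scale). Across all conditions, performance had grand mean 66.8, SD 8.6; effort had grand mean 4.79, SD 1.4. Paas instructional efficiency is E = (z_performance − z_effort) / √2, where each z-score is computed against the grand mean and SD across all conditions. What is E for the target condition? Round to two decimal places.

-0.82

z_performance = (68.3 − 66.8) / 8.6 = 1.5000 / 8.6 = 0.1744.
z_effort = (6.65 − 4.79) / 1.4 = 1.8600 / 1.4 = 1.3286.
z_P − z_E = 0.1744 − 1.3286 = -1.1542.
E = -1.1542 / √2 = -1.1542 / 1.41421 = -0.8161 ≈ -0.82.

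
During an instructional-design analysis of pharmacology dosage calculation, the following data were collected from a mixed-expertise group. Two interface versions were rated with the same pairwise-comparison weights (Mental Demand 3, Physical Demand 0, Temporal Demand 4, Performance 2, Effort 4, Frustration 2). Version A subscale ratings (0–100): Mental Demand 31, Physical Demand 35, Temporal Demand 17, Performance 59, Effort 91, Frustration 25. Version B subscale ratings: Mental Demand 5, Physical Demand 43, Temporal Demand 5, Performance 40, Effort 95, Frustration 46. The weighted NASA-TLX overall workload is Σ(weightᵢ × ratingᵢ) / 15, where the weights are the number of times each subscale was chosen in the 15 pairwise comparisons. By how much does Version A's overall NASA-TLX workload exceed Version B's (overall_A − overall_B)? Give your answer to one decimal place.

Version A weighted sum = 3·31 + 0·35 + 4·17 + 2·59 + 4·91 + 2·25 = 93 + 0 + 68 + 118 + 364 + 50 = 693; overall_A = 693/15 = 46.2000.
Version B weighted sum = 3·5 + 0·43 + 4·5 + 2·40 + 4·95 + 2·46 = 15 + 0 + 20 + 80 + 380 + 92 = 587; overall_B = 587/15 = 39.1333.
Difference = 46.2000 − 39.1333 = 7.0667 ≈ 7.1.

7.1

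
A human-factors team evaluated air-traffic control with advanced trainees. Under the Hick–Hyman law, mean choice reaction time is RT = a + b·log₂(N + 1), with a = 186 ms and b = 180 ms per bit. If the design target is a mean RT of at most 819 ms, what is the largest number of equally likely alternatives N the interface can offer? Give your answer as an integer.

10

Set 186 + 180·log₂(N + 1) ≤ 819.
log₂(N + 1) ≤ (819 − 186) / 180 = 3.5167.
N + 1 ≤ 2^3.5167 = 11.4454.
N ≤ 10.4454, so the largest integer N is 10.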